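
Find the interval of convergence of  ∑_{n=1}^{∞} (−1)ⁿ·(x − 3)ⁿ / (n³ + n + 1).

The ratio of consecutive coefficients is (n³ + n + 1)/((n+1)³ + (n+1) + 1) → 1.
So the series converges when |x − 3| < 1 and diverges when |x − 3| > 1; R = 1.
Check x = 4: absolute convergence follows by limit comparison with Σ 1/n³.
Endpoint x = 2: the terms are on the order of 1/n³, so the series converges absolutely by comparison with the p-series (p = 3 > 1).

[2, 4]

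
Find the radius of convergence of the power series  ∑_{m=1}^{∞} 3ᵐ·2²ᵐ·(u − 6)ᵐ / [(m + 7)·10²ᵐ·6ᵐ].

By the ratio test, |a_{m+1}/a_m| = [(m + 7)/((m+1) + 7)] · 3·4/(100·6) → 1/50.
Thus R = 1/(1/50) = 50.

R = 50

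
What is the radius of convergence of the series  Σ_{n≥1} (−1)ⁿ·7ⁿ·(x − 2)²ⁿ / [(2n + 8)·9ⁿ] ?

R = 3√7/7

By the ratio test, |a_{n+1}/a_n| = [(2n + 8)/(2(n+1) + 8)] · 7/9 → 7/9.
Since the exponent of (x − 2) increases by 2 each term, convergence requires |x − 2|² < 9/7, hence R = 3√7/7.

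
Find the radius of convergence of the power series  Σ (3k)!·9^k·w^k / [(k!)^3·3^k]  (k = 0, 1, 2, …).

R = 1/81

By the ratio test, |a_{k+1}/a_k| = (3k+1)·(3k+2)·(3k+3)/(k+1)³ · 9/3 → 81.
Hence the series converges for |w| < 1/(81) = 1/81, so the radius of convergence is 1/81.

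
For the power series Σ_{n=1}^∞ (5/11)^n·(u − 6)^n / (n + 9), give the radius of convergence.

The ratio of consecutive coefficients is [(n + 9)/((n+1) + 9)] · 5/11 → 5/11.
The series converges when 5/11 · |u − 6| < 1, giving R = 11/5.

R = 11/5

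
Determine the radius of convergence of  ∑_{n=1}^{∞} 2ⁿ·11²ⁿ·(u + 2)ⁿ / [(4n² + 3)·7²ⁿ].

R = 49/242

Ratio test: |a_{n+1}/a_n| = [(4n² + 3)/(4(n+1)² + 3)] · 2·121/49 → 242/49 as n → ∞.
Thus R = 1/(242/49) = 49/242.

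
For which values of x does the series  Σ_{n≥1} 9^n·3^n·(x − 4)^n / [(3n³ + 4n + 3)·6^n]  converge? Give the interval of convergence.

Ratio test: |a_{n+1}/a_n| = [(3n³ + 4n + 3)/(3(n+1)³ + 4(n+1) + 3)] · 9·3/6 → 9/2 as n → ∞.
Convergence for |x − 4| · 9/2 < 1, i.e. |x − 4| < 2/9. So R = 2/9.
Endpoint x = 38/9: the terms are on the order of 1/n³, so the series converges absolutely by comparison with the p-series (p = 3 > 1).
When x = 34/9, the series is dominated by a constant times Σ 1/n³, which converges (p = 3 > 1).

[34/9, 38/9]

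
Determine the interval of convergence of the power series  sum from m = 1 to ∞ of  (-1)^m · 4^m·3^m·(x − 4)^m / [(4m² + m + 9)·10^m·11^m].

[-31/6, 79/6]

The ratio of consecutive coefficients is [(4m² + m + 9)/(4(m+1)² + (m+1) + 9)] · 4·3/(10·11) → 6/55.
Thus R = 1/(6/55) = 55/6.
Endpoint x = 79/6: the terms are on the order of 1/m², so the series converges absolutely by comparison with the p-series (p = 2 > 1).
When x = -31/6, absolute convergence follows by limit comparison with Σ 1/m².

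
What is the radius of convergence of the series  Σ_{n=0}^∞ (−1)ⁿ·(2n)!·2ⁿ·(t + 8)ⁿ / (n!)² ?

Ratio test: |a_{n+1}/a_n| = (2n+1)·(2n+2)/(n+1)² · 2 → 8 as n → ∞.
Thus R = 1/(8) = 1/8.

R = 1/8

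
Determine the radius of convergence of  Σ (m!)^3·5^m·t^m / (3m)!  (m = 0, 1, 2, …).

Apply the ratio test: |a_{m+1}| / |a_m| = (m+1)³/[(3m+1)·(3m+2)·(3m+3)] · 5, which tends to 5/27 as m → ∞.
Hence the series converges for |t| < 1/(5/27) = 27/5, so the radius of convergence is 27/5.

R = 27/5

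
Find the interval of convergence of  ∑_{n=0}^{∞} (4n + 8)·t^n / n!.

The ratio of consecutive coefficients is (4(n+1) + 8)/(4n + 8) · 1/(n+1) → 0.
The ratio tends to 0 regardless of t, hence R = ∞.

(−∞, ∞)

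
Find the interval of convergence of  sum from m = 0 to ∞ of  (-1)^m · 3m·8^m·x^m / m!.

(−∞, ∞)

Ratio test: |a_{m+1}/a_m| = 3(m+1)/3m · 8 · 1/(m+1) → 0 as m → ∞.
The limit is 0, so the series converges for all x; R = ∞.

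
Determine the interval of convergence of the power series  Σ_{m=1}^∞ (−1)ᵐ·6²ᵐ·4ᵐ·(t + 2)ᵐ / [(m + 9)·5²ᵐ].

The ratio of consecutive coefficients is [(m + 9)/((m+1) + 9)] · 36·4/25 → 144/25.
The series converges when 144/25 · |t + 2| < 1, giving R = 25/144.
Endpoint t = -263/144: an alternating series whose terms decrease to 0 in absolute value, so it converges by the Leibniz criterion.
At t = -313/144: the terms are asymptotic to a nonzero constant times 1/m, so the series diverges by limit comparison with Σ 1/m.

(-313/144, -263/144]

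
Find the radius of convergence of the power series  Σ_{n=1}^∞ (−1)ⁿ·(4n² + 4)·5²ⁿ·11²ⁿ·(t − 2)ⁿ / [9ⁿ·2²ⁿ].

The ratio of consecutive coefficients is [(4(n+1)² + 4)/(4n² + 4)] · 25·121/(9·4) → 3025/36.
The series converges when 3025/36 · |t − 2| < 1, giving R = 36/3025.

R = 36/3025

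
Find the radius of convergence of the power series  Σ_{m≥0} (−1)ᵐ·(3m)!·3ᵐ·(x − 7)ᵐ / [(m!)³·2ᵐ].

R = 2/81

Apply the ratio test: |a_{m+1}| / |a_m| = (3m+1)·(3m+2)·(3m+3)/(m+1)³ · 3/2, which tends to 81/2 as m → ∞.
Hence the series converges for |x − 7| < 1/(81/2) = 2/81, so the radius of convergence is 2/81.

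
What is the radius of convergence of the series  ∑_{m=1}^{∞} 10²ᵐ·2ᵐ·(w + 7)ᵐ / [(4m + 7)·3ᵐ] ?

R = 3/200

Apply the ratio test: |a_{m+1}| / |a_m| = [(4m + 7)/(4(m+1) + 7)] · 100·2/3, which tends to 200/3 as m → ∞.
Thus R = 1/(200/3) = 3/200.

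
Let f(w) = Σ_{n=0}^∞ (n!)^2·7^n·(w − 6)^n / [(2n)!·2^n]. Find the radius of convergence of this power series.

R = 8/7

Apply the ratio test: |a_{n+1}| / |a_n| = (n+1)²/[(2n+1)·(2n+2)] · 7/2, which tends to 7/8 as n → ∞.
Thus R = 1/(7/8) = 8/7.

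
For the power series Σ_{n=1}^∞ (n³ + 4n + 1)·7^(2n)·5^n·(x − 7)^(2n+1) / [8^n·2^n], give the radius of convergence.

R = 4√5/35

Ratio test: |a_{n+1}/a_n| = [((n+1)³ + 4(n+1) + 1)/(n³ + 4n + 1)] · 49·5/(8·2) → 245/16 as n → ∞.
Writing y = (x − 7)², the series in y has radius 16/245, so |x − 7| < √(16/245) and R = 4√5/35.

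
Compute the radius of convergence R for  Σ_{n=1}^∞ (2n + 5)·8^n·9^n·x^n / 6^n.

R = 1/12

Ratio test: |a_{n+1}/a_n| = [(2(n+1) + 5)/(2n + 5)] · 8·9/6 → 12 as n → ∞.
Convergence for |x| · 12 < 1, i.e. |x| < 1/12. So R = 1/12.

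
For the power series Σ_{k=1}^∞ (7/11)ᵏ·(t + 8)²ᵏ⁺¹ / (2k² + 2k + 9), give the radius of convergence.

The ratio of consecutive coefficients is [(2k² + 2k + 9)/(2(k+1)² + 2(k+1) + 9)] · 7/11 → 7/11.
Successive powers of (t + 8) differ by 2, so the series converges when |t + 8|² · 7/11 < 1, i.e. |t + 8| < √(11/7). So R = √77/7.

R = √77/7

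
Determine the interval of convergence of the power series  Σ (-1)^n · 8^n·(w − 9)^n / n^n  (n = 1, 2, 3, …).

Applying the root test, |a_n|^(1/n) = 8/n → 0.
The limit is 0 for every w, so R = ∞.

(−∞, ∞)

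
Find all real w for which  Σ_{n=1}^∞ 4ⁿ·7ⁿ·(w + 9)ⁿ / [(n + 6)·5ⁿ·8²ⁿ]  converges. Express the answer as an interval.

The ratio of consecutive coefficients is [(n + 6)/((n+1) + 6)] · 4·7/(5·64) → 7/80.
Hence the series converges for |w + 9| < 1/(7/80) = 80/7, so the radius of convergence is 80/7.
Check w = 17/7: comparison with the harmonic series Σ 1/n shows the series diverges.
Check w = -143/7: the terms alternate in sign and decrease monotonically to 0 in absolute value (size ~ c/n), so the alternating series test gives convergence.

[-143/7, 17/7)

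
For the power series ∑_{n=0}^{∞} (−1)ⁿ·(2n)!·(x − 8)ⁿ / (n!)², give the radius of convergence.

Apply the ratio test: |a_{n+1}| / |a_n| = (2n+1)·(2n+2)/(n+1)², which tends to 4 as n → ∞.
Thus R = 1/(4) = 1/4.

R = 1/4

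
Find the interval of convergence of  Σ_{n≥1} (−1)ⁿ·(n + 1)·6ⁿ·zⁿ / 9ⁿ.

Apply the ratio test: |a_{n+1}| / |a_n| = [((n+1) + 1)/(n + 1)] · 6/9, which tends to 2/3 as n → ∞.
Convergence for |z| · 2/3 < 1, i.e. |z| < 3/2. So R = 3/2.
At z = 3/2: the terms have absolute value of order n, which does not tend to 0, so the series diverges by the divergence test.
Check z = -3/2: the terms do not tend to 0, so the series diverges.

(-3/2, 3/2)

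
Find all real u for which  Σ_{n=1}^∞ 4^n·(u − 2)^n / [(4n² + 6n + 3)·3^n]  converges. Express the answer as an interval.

Ratio test: |a_{n+1}/a_n| = [(4n² + 6n + 3)/(4(n+1)² + 6(n+1) + 3)] · 4/3 → 4/3 as n → ∞.
The series converges when 4/3 · |u − 2| < 1, giving R = 3/4.
At u = 11/4: absolute convergence follows by limit comparison with Σ 1/n².
Check u = 5/4: absolute convergence follows by limit comparison with Σ 1/n².

[5/4, 11/4]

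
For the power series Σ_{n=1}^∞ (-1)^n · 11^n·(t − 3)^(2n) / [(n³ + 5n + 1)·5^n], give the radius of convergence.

R = √55/11

By the ratio test, |a_{n+1}/a_n| = [(n³ + 5n + 1)/((n+1)³ + 5(n+1) + 1)] · 11/5 → 11/5.
Successive powers of (t − 3) differ by 2, so the series converges when |t − 3|² · 11/5 < 1, i.e. |t − 3| < √(5/11). So R = √55/11.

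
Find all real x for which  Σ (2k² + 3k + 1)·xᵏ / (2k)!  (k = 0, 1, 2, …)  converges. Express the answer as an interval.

The ratio of consecutive coefficients is (2(k+1)² + 3(k+1) + 1)/(2k² + 3k + 1) · 1/[(2k+1)·(2k+2)] → 0.
Since the limit is 0 < 1 for every x, the series converges on all of ℝ and R = ∞.

(−∞, ∞)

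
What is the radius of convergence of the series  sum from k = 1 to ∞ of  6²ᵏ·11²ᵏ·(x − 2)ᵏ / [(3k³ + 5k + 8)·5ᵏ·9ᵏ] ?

The ratio of consecutive coefficients is [(3k³ + 5k + 8)/(3(k+1)³ + 5(k+1) + 8)] · 36·121/(5·9) → 484/5.
Hence the series converges for |x − 2| < 1/(484/5) = 5/484, so the radius of convergence is 5/484.

R = 5/484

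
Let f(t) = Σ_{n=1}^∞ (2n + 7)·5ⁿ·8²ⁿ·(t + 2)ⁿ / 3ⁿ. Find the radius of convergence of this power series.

Apply the ratio test: |a_{n+1}| / |a_n| = [(2(n+1) + 7)/(2n + 7)] · 5·64/3, which tends to 320/3 as n → ∞.
Hence the series converges for |t + 2| < 1/(320/3) = 3/320, so the radius of convergence is 3/320.

R = 3/320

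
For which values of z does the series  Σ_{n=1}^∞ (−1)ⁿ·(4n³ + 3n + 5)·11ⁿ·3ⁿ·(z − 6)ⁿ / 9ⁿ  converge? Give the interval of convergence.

By the ratio test, |a_{n+1}/a_n| = [(4(n+1)³ + 3(n+1) + 5)/(4n³ + 3n + 5)] · 11·3/9 → 11/3.
The series converges when 11/3 · |z − 6| < 1, giving R = 3/11.
At z = 69/11: the terms have absolute value of order n³, which does not tend to 0, so the series diverges by the divergence test.
When z = 63/11, the n-th term does not approach 0; divergence by the term test.

(63/11, 69/11)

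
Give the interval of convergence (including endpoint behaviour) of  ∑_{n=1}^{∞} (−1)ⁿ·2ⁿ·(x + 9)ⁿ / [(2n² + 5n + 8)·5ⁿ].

Ratio test: |a_{n+1}/a_n| = [(2n² + 5n + 8)/(2(n+1)² + 5(n+1) + 8)] · 2/5 → 2/5 as n → ∞.
The series converges when 2/5 · |x + 9| < 1, giving R = 5/2.
Endpoint x = -13/2: the series is dominated by a constant times Σ 1/n², which converges (p = 2 > 1).
Endpoint x = -23/2: the series is dominated by a constant times Σ 1/n², which converges (p = 2 > 1).

[-23/2, -13/2]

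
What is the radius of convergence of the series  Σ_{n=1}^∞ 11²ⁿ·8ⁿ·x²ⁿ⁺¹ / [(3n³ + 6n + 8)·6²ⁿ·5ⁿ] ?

R = 3√10/22

By the ratio test, |a_{n+1}/a_n| = [(3n³ + 6n + 8)/(3(n+1)³ + 6(n+1) + 8)] · 121·8/(36·5) → 242/45.
Writing y = x², the series in y has radius 45/242, so |x| < √(45/242) and R = 3√10/22.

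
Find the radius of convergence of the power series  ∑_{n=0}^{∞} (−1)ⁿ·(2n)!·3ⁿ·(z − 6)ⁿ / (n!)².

Ratio test: |a_{n+1}/a_n| = (2n+1)·(2n+2)/(n+1)² · 3 → 12 as n → ∞.
Convergence for |z − 6| · 12 < 1, i.e. |z − 6| < 1/12. So R = 1/12.

R = 1/12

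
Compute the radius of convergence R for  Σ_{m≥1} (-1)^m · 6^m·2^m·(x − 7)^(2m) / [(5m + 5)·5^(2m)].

R = 5√3/6

Apply the ratio test: |a_{m+1}| / |a_m| = [(5m + 5)/(5(m+1) + 5)] · 6·2/25, which tends to 12/25 as m → ∞.
Writing y = (x − 7)², the series in y has radius 25/12, so |x − 7| < √(25/12) and R = 5√3/6.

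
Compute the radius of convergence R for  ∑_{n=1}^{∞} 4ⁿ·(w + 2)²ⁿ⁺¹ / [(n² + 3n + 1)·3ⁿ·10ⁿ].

R = √30/2

By the ratio test, |a_{n+1}/a_n| = [(n² + 3n + 1)/((n+1)² + 3(n+1) + 1)] · 4/(3·10) → 2/15.
Since the exponent of (w + 2) increases by 2 each term, convergence requires |w + 2|² < 15/2, hence R = √30/2.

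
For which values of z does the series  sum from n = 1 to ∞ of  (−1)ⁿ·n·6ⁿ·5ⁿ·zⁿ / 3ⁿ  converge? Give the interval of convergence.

The ratio of consecutive coefficients is [(n+1)/n] · 6·5/3 → 10.
Hence the series converges for |z| < 1/(10) = 1/10, so the radius of convergence is 1/10.
Endpoint z = 1/10: the terms do not tend to 0, so the series diverges.
Endpoint z = -1/10: the n-th term does not approach 0; divergence by the term test.

(-1/10, 1/10)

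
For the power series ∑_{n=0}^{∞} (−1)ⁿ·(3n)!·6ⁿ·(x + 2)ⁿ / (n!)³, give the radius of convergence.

R = 1/162

The ratio of consecutive coefficients is (3n+1)·(3n+2)·(3n+3)/(n+1)³ · 6 → 162.
Hence the series converges for |x + 2| < 1/(162) = 1/162, so the radius of convergence is 1/162.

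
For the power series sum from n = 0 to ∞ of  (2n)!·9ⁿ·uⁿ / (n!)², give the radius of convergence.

The ratio of consecutive coefficients is (2n+1)·(2n+2)/(n+1)² · 9 → 36.
Hence the series converges for |u| < 1/(36) = 1/36, so the radius of convergence is 1/36.

R = 1/36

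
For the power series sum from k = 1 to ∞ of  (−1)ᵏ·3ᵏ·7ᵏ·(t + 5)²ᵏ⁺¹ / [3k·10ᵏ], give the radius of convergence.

R = √210/21

By the ratio test, |a_{k+1}/a_k| = [3k/3(k+1)] · 3·7/10 → 21/10.
Since the exponent of (t + 5) increases by 2 each term, convergence requires |t + 5|² < 10/21, hence R = √210/21.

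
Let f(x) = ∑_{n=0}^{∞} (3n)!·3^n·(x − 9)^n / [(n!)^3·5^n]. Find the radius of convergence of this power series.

R = 5/81

Apply the ratio test: |a_{n+1}| / |a_n| = (3n+1)·(3n+2)·(3n+3)/(n+1)³ · 3/5, which tends to 81/5 as n → ∞.
The series converges when 81/5 · |x − 9| < 1, giving R = 5/81.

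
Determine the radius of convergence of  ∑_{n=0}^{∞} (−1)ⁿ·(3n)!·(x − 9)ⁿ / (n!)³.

Apply the ratio test: |a_{n+1}| / |a_n| = (3n+1)·(3n+2)·(3n+3)/(n+1)³, which tends to 27 as n → ∞.
Hence the series converges for |x − 9| < 1/(27) = 1/27, so the radius of convergence is 1/27.

R = 1/27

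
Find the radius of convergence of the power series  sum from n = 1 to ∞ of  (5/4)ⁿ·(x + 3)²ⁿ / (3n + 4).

Ratio test: |a_{n+1}/a_n| = [(3n + 4)/(3(n+1) + 4)] · 5/4 → 5/4 as n → ∞.
Writing y = (x + 3)², the series in y has radius 4/5, so |x + 3| < √(4/5) and R = 2√5/5.

R = 2√5/5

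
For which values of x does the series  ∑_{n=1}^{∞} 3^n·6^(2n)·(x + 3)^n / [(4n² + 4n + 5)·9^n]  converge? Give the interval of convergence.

Ratio test: |a_{n+1}/a_n| = [(4n² + 4n + 5)/(4(n+1)² + 4(n+1) + 5)] · 3·36/9 → 12 as n → ∞.
Hence the series converges for |x + 3| < 1/(12) = 1/12, so the radius of convergence is 1/12.
Check x = -35/12: the series is dominated by a constant times Σ 1/n², which converges (p = 2 > 1).
At x = -37/12: the series is dominated by a constant times Σ 1/n², which converges (p = 2 > 1).

[-37/12, -35/12]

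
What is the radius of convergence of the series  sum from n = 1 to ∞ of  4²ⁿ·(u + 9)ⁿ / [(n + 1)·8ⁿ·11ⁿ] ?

Ratio test: |a_{n+1}/a_n| = [(n + 1)/((n+1) + 1)] · 16/(8·11) → 2/11 as n → ∞.
The series converges when 2/11 · |u + 9| < 1, giving R = 11/2.

R = 11/2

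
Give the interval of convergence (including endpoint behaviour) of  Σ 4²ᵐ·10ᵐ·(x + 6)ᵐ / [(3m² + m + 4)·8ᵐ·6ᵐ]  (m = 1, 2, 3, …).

The ratio of consecutive coefficients is [(3m² + m + 4)/(3(m+1)² + (m+1) + 4)] · 16·10/(8·6) → 10/3.
The series converges when 10/3 · |x + 6| < 1, giving R = 3/10.
When x = -57/10, the terms are on the order of 1/m², so the series converges absolutely by comparison with the p-series (p = 2 > 1).
At x = -63/10: the terms are on the order of 1/m², so the series converges absolutely by comparison with the p-series (p = 2 > 1).

[-63/10, -57/10]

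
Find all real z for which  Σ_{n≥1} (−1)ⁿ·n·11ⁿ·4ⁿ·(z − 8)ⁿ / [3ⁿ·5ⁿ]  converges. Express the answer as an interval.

Apply the ratio test: |a_{n+1}| / |a_n| = [(n+1)/n] · 11·4/(3·5), which tends to 44/15 as n → ∞.
The series converges when 44/15 · |z − 8| < 1, giving R = 15/44.
Check z = 367/44: the terms have absolute value of order n, which does not tend to 0, so the series diverges by the divergence test.
At z = 337/44: the terms do not tend to 0, so the series diverges.

(337/44, 367/44)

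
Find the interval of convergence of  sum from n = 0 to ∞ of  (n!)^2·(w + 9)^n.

{-9}

By the ratio test, |a_{n+1}/a_n| = (n+1)² → ∞.
The terms grow without bound for any (w + 9) ≠ 0, so R = 0 (convergence only at w = -9).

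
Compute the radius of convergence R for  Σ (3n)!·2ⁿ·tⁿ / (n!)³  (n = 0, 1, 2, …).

R = 1/54

Apply the ratio test: |a_{n+1}| / |a_n| = (3n+1)·(3n+2)·(3n+3)/(n+1)³ · 2, which tends to 54 as n → ∞.
The series converges when 54 · |t| < 1, giving R = 1/54.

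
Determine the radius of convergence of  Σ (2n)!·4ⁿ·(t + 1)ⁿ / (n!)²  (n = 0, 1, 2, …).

R = 1/16

Ratio test: |a_{n+1}/a_n| = (2n+1)·(2n+2)/(n+1)² · 4 → 16 as n → ∞.
The series converges when 16 · |t + 1| < 1, giving R = 1/16.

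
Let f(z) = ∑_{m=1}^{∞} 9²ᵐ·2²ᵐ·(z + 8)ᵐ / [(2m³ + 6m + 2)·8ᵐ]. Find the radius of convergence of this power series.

R = 2/81

Ratio test: |a_{m+1}/a_m| = [(2m³ + 6m + 2)/(2(m+1)³ + 6(m+1) + 2)] · 81·4/8 → 81/2 as m → ∞.
Thus R = 1/(81/2) = 2/81.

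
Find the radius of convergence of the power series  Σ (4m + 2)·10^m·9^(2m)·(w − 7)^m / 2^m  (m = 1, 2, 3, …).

Apply the ratio test: |a_{m+1}| / |a_m| = [(4(m+1) + 2)/(4m + 2)] · 10·81/2, which tends to 405 as m → ∞.
Convergence for |w − 7| · 405 < 1, i.e. |w − 7| < 1/405. So R = 1/405.

R = 1/405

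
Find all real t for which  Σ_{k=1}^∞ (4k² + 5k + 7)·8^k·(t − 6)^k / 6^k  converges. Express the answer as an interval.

(21/4, 27/4)

Ratio test: |a_{k+1}/a_k| = [(4(k+1)² + 5(k+1) + 7)/(4k² + 5k + 7)] · 8/6 → 4/3 as k → ∞.
The series converges when 4/3 · |t − 6| < 1, giving R = 3/4.
At t = 27/4: the terms do not tend to 0, so the series diverges.
When t = 21/4, the terms have absolute value of order k², which does not tend to 0, so the series diverges by the divergence test.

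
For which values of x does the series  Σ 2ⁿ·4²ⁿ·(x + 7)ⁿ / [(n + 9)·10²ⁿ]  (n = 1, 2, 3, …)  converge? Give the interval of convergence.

The ratio of consecutive coefficients is [(n + 9)/((n+1) + 9)] · 2·16/100 → 8/25.
Thus R = 1/(8/25) = 25/8.
At x = -31/8: comparison with the harmonic series Σ 1/n shows the series diverges.
Check x = -81/8: convergence follows from the alternating series test (terms decrease monotonically to 0).

[-81/8, -31/8)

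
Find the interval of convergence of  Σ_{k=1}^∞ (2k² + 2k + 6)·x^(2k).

Apply the ratio test: |a_{k+1}| / |a_k| = (2(k+1)² + 2(k+1) + 6)/(2k² + 2k + 6), which tends to 1 as k → ∞.
Since the exponent of x increases by 2 each term, convergence requires |x|² < 1, hence R = 1.
When x = 1, the k-th term does not approach 0; divergence by the term test.
Endpoint x = -1: the k-th term does not approach 0; divergence by the term test.

(-1, 1)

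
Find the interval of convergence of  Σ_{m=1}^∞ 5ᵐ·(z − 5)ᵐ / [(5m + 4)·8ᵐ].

Ratio test: |a_{m+1}/a_m| = [(5m + 4)/(5(m+1) + 4)] · 5/8 → 5/8 as m → ∞.
Convergence for |z − 5| · 5/8 < 1, i.e. |z − 5| < 8/5. So R = 8/5.
Endpoint z = 33/5: the terms are asymptotic to a nonzero constant times 1/m, so the series diverges by limit comparison with Σ 1/m.
Check z = 17/5: the terms alternate in sign and decrease monotonically to 0 in absolute value (size ~ c/m), so the alternating series test gives convergence.

[17/5, 33/5)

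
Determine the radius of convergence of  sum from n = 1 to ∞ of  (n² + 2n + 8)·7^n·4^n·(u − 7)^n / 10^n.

R = 5/14

The ratio of consecutive coefficients is [((n+1)² + 2(n+1) + 8)/(n² + 2n + 8)] · 7·4/10 → 14/5.
Hence the series converges for |u − 7| < 1/(14/5) = 5/14, so the radius of convergence is 5/14.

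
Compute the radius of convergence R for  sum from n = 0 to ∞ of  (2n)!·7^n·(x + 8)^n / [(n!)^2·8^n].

R = 2/7

The ratio of consecutive coefficients is (2n+1)·(2n+2)/(n+1)² · 7/8 → 7/2.
Hence the series converges for |x + 8| < 1/(7/2) = 2/7, so the radius of convergence is 2/7.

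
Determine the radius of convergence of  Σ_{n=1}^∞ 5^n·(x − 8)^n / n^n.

Applying the root test, |a_n|^(1/n) = 5/n → 0.
The limit is 0 for every x, so R = ∞.

R = ∞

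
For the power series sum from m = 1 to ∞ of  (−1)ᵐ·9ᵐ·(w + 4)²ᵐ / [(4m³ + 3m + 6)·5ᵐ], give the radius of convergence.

R = √5/3

Ratio test: |a_{m+1}/a_m| = [(4m³ + 3m + 6)/(4(m+1)³ + 3(m+1) + 6)] · 9/5 → 9/5 as m → ∞.
Since the exponent of (w + 4) increases by 2 each term, convergence requires |w + 4|² < 5/9, hence R = √5/3.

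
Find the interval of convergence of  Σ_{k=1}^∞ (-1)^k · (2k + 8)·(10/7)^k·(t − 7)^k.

(63/10, 77/10)

Ratio test: |a_{k+1}/a_k| = [(2(k+1) + 8)/(2k + 8)] · 10/7 → 10/7 as k → ∞.
Convergence for |t − 7| · 10/7 < 1, i.e. |t − 7| < 7/10. So R = 7/10.
When t = 77/10, the terms have absolute value of order k, which does not tend to 0, so the series diverges by the divergence test.
Check t = 63/10: the terms do not tend to 0, so the series diverges.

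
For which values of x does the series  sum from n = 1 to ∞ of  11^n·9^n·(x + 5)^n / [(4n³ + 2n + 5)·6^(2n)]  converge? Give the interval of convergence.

[-59/11, -51/11]

By the ratio test, |a_{n+1}/a_n| = [(4n³ + 2n + 5)/(4(n+1)³ + 2(n+1) + 5)] · 11·9/36 → 11/4.
The series converges when 11/4 · |x + 5| < 1, giving R = 4/11.
At x = -51/11: absolute convergence follows by limit comparison with Σ 1/n³.
Check x = -59/11: the terms are on the order of 1/n³, so the series converges absolutely by comparison with the p-series (p = 3 > 1).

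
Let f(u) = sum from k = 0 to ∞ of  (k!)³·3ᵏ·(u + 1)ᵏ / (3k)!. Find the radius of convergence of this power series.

R = 9

By the ratio test, |a_{k+1}/a_k| = (k+1)³/[(3k+1)·(3k+2)·(3k+3)] · 3 → 1/9.
The series converges when 1/9 · |u + 1| < 1, giving R = 9.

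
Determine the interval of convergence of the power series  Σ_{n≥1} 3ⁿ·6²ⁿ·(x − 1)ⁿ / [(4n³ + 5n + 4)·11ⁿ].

Apply the ratio test: |a_{n+1}| / |a_n| = [(4n³ + 5n + 4)/(4(n+1)³ + 5(n+1) + 4)] · 3·36/11, which tends to 108/11 as n → ∞.
Convergence for |x − 1| · 108/11 < 1, i.e. |x − 1| < 11/108. So R = 11/108.
Check x = 119/108: the series is dominated by a constant times Σ 1/n³, which converges (p = 3 > 1).
Check x = 97/108: absolute convergence follows by limit comparison with Σ 1/n³.

[97/108, 119/108]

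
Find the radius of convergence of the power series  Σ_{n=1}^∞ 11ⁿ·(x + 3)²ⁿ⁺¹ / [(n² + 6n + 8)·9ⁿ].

Ratio test: |a_{n+1}/a_n| = [(n² + 6n + 8)/((n+1)² + 6(n+1) + 8)] · 11/9 → 11/9 as n → ∞.
Successive powers of (x + 3) differ by 2, so the series converges when |x + 3|² · 11/9 < 1, i.e. |x + 3| < √(9/11). So R = 3√11/11.

R = 3√11/11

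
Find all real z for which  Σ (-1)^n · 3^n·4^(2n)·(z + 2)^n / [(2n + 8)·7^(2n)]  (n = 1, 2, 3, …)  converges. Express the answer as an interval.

By the ratio test, |a_{n+1}/a_n| = [(2n + 8)/(2(n+1) + 8)] · 3·16/49 → 48/49.
The series converges when 48/49 · |z + 2| < 1, giving R = 49/48.
Endpoint z = -47/48: convergence follows from the alternating series test (terms decrease monotonically to 0).
Endpoint z = -145/48: the terms are asymptotic to a nonzero constant times 1/n, so the series diverges by limit comparison with Σ 1/n.

(-145/48, -47/48]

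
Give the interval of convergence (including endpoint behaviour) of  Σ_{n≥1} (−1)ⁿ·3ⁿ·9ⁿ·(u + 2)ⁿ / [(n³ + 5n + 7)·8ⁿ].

[-62/27, -46/27]

By the ratio test, |a_{n+1}/a_n| = [(n³ + 5n + 7)/((n+1)³ + 5(n+1) + 7)] · 3·9/8 → 27/8.
Convergence for |u + 2| · 27/8 < 1, i.e. |u + 2| < 8/27. So R = 8/27.
At u = -46/27: the terms are on the order of 1/n³, so the series converges absolutely by comparison with the p-series (p = 3 > 1).
When u = -62/27, absolute convergence follows by limit comparison with Σ 1/n³.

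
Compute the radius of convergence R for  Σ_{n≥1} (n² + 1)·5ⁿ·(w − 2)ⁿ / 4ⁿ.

By the ratio test, |a_{n+1}/a_n| = [((n+1)² + 1)/(n² + 1)] · 5/4 → 5/4.
Thus R = 1/(5/4) = 4/5.

R = 4/5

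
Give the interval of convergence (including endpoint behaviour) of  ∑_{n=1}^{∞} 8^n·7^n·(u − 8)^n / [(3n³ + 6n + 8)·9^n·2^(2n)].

[103/14, 121/14]

By the ratio test, |a_{n+1}/a_n| = [(3n³ + 6n + 8)/(3(n+1)³ + 6(n+1) + 8)] · 8·7/(9·4) → 14/9.
Thus R = 1/(14/9) = 9/14.
When u = 121/14, the terms are on the order of 1/n³, so the series converges absolutely by comparison with the p-series (p = 3 > 1).
When u = 103/14, the series is dominated by a constant times Σ 1/n³, which converges (p = 3 > 1).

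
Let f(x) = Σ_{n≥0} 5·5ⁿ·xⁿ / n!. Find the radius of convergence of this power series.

The ratio of consecutive coefficients is 5/5 · 5 · 1/(n+1) → 0.
Since the limit is 0 < 1 for every x, the series converges on all of ℝ and R = ∞.

R = ∞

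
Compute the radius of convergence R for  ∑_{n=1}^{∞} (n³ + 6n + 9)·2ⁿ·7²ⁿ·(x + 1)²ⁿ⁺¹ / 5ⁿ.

R = √10/14

The ratio of consecutive coefficients is [((n+1)³ + 6(n+1) + 9)/(n³ + 6n + 9)] · 2·49/5 → 98/5.
Successive powers of (x + 1) differ by 2, so the series converges when |x + 1|² · 98/5 < 1, i.e. |x + 1| < √(5/98). So R = √10/14.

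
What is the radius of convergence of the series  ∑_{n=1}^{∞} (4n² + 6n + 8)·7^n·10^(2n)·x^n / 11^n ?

R = 11/700

Ratio test: |a_{n+1}/a_n| = [(4(n+1)² + 6(n+1) + 8)/(4n² + 6n + 8)] · 7·100/11 → 700/11 as n → ∞.
Convergence for |x| · 700/11 < 1, i.e. |x| < 11/700. So R = 11/700.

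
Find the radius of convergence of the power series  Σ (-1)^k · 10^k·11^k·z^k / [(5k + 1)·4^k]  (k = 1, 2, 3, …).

R = 2/55

Apply the ratio test: |a_{k+1}| / |a_k| = [(5k + 1)/(5(k+1) + 1)] · 10·11/4, which tends to 55/2 as k → ∞.
Convergence for |z| · 55/2 < 1, i.e. |z| < 2/55. So R = 2/55.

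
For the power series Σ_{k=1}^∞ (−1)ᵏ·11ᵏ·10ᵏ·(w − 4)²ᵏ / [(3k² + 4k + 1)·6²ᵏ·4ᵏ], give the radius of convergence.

R = 6√110/55

By the ratio test, |a_{k+1}/a_k| = [(3k² + 4k + 1)/(3(k+1)² + 4(k+1) + 1)] · 11·10/(36·4) → 55/72.
Writing y = (w − 4)², the series in y has radius 72/55, so |w − 4| < √(72/55) and R = 6√110/55.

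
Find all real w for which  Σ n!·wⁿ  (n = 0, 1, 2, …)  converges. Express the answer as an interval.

{0}

Ratio test: |a_{n+1}/a_n| = (n+1) → ∞ as n → ∞.
The terms grow without bound for any w ≠ 0, so R = 0 (convergence only at w = 0).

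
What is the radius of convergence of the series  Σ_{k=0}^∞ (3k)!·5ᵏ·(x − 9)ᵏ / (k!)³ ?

The ratio of consecutive coefficients is (3k+1)·(3k+2)·(3k+3)/(k+1)³ · 5 → 135.
Thus R = 1/(135) = 1/135.

R = 1/135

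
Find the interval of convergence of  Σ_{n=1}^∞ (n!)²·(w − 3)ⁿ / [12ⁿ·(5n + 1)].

{3}

Ratio test: |a_{n+1}/a_n| = (n+1)² · 1/12 · (5n + 1)/(5(n+1) + 1) → ∞ as n → ∞.
Since the ratio → ∞, the series diverges for every w ≠ 3, and R = 0.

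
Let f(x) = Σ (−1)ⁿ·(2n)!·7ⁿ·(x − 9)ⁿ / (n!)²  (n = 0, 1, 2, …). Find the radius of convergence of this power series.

R = 1/28

The ratio of consecutive coefficients is (2n+1)·(2n+2)/(n+1)² · 7 → 28.
The series converges when 28 · |x − 9| < 1, giving R = 1/28.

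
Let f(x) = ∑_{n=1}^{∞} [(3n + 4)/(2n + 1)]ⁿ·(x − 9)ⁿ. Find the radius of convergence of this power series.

R = 2/3

Root test: |a_n|^(1/n) = (3n + 4)/(2n + 1) → 3/2.
The series converges when 3/2 · |x − 9| < 1, giving R = 2/3.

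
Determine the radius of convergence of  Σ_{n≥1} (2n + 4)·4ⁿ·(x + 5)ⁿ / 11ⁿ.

R = 11/4

The ratio of consecutive coefficients is [(2(n+1) + 4)/(2n + 4)] · 4/11 → 4/11.
The series converges when 4/11 · |x + 5| < 1, giving R = 11/4.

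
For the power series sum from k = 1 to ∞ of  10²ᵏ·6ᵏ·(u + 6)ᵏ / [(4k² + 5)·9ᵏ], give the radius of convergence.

R = 3/200

By the ratio test, |a_{k+1}/a_k| = [(4k² + 5)/(4(k+1)² + 5)] · 100·6/9 → 200/3.
Thus R = 1/(200/3) = 3/200.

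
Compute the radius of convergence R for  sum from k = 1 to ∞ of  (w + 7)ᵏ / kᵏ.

Root test: |a_k|^(1/k) = 1/k → 0.
The limit is 0 for every w, so R = ∞.

R = ∞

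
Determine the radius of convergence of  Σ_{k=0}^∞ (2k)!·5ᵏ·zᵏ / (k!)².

Apply the ratio test: |a_{k+1}| / |a_k| = (2k+1)·(2k+2)/(k+1)² · 5, which tends to 20 as k → ∞.
Hence the series converges for |z| < 1/(20) = 1/20, so the radius of convergence is 1/20.

R = 1/20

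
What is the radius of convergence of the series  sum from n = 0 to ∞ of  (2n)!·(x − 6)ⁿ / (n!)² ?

R = 1/4

By the ratio test, |a_{n+1}/a_n| = (2n+1)·(2n+2)/(n+1)² → 4.
The series converges when 4 · |x − 6| < 1, giving R = 1/4.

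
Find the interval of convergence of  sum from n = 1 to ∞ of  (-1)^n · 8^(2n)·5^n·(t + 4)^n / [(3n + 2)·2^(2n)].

(-321/80, -319/80]

Apply the ratio test: |a_{n+1}| / |a_n| = [(3n + 2)/(3(n+1) + 2)] · 64·5/4, which tends to 80 as n → ∞.
Convergence for |t + 4| · 80 < 1, i.e. |t + 4| < 1/80. So R = 1/80.
At t = -319/80: convergence follows from the alternating series test (terms decrease monotonically to 0).
Check t = -321/80: the terms behave like c/n; limit comparison with the harmonic series gives divergence.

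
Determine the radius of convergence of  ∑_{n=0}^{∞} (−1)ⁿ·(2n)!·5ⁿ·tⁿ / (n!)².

R = 1/20

The ratio of consecutive coefficients is (2n+1)·(2n+2)/(n+1)² · 5 → 20.
Thus R = 1/(20) = 1/20.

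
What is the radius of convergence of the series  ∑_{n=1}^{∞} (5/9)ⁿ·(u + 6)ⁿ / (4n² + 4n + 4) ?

By the ratio test, |a_{n+1}/a_n| = [(4n² + 4n + 4)/(4(n+1)² + 4(n+1) + 4)] · 5/9 → 5/9.
Hence the series converges for |u + 6| < 1/(5/9) = 9/5, so the radius of convergence is 9/5.

R = 9/5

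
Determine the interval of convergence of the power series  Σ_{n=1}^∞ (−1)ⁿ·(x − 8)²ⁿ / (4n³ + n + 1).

Ratio test: |a_{n+1}/a_n| = (4n³ + n + 1)/(4(n+1)³ + (n+1) + 1) → 1 as n → ∞.
Successive powers of (x − 8) differ by 2, so the series converges when |x − 8|² · 1 < 1, i.e. |x − 8| < √(1) = 1. So R = 1.
When x = 9, absolute convergence follows by limit comparison with Σ 1/n³.
Check x = 7: the series is dominated by a constant times Σ 1/n³, which converges (p = 3 > 1).

[7, 9]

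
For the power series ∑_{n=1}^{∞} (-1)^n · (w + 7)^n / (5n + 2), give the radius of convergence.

R = 1

Apply the ratio test: |a_{n+1}| / |a_n| = (5n + 2)/(5(n+1) + 2), which tends to 1 as n → ∞.
So the series converges when |w + 7| < 1 and diverges when |w + 7| > 1; R = 1.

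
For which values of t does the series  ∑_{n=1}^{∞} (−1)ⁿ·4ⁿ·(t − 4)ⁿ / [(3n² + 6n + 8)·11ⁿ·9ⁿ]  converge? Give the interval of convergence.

The ratio of consecutive coefficients is [(3n² + 6n + 8)/(3(n+1)² + 6(n+1) + 8)] · 4/(11·9) → 4/99.
The series converges when 4/99 · |t − 4| < 1, giving R = 99/4.
Endpoint t = 115/4: the terms are on the order of 1/n², so the series converges absolutely by comparison with the p-series (p = 2 > 1).
Check t = -83/4: absolute convergence follows by limit comparison with Σ 1/n².

[-83/4, 115/4]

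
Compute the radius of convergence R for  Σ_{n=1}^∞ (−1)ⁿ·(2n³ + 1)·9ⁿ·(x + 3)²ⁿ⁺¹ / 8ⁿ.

The ratio of consecutive coefficients is [(2(n+1)³ + 1)/(2n³ + 1)] · 9/8 → 9/8.
Since the exponent of (x + 3) increases by 2 each term, convergence requires |x + 3|² < 8/9, hence R = 2√2/3.

R = 2√2/3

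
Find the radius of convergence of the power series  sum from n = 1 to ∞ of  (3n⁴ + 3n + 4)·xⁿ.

The ratio of consecutive coefficients is (3(n+1)⁴ + 3(n+1) + 4)/(3n⁴ + 3n + 4) → 1.
Convergence for |x| < 1, so R = 1.

R = 1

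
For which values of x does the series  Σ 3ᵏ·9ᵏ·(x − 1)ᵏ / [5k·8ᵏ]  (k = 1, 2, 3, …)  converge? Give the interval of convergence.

Apply the ratio test: |a_{k+1}| / |a_k| = [5k/5(k+1)] · 3·9/8, which tends to 27/8 as k → ∞.
Hence the series converges for |x − 1| < 1/(27/8) = 8/27, so the radius of convergence is 8/27.
Check x = 35/27: the terms behave like c/k; limit comparison with the harmonic series gives divergence.
At x = 19/27: convergence follows from the alternating series test (terms decrease monotonically to 0).

[19/27, 35/27)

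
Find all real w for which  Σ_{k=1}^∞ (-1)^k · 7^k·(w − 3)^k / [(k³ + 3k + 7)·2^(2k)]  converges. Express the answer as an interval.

[17/7, 25/7]

The ratio of consecutive coefficients is [(k³ + 3k + 7)/((k+1)³ + 3(k+1) + 7)] · 7/4 → 7/4.
Thus R = 1/(7/4) = 4/7.
Check w = 25/7: the terms are on the order of 1/k³, so the series converges absolutely by comparison with the p-series (p = 3 > 1).
When w = 17/7, the terms are on the order of 1/k³, so the series converges absolutely by comparison with the p-series (p = 3 > 1).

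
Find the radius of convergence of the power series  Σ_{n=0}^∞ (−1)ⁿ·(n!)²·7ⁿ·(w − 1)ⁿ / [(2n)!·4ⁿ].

The ratio of consecutive coefficients is (n+1)²/[(2n+1)·(2n+2)] · 7/4 → 7/16.
Thus R = 1/(7/16) = 16/7.

R = 16/7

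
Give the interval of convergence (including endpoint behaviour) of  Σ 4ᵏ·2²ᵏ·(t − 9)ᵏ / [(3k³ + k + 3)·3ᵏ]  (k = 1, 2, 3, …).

By the ratio test, |a_{k+1}/a_k| = [(3k³ + k + 3)/(3(k+1)³ + (k+1) + 3)] · 4·4/3 → 16/3.
Thus R = 1/(16/3) = 3/16.
At t = 147/16: absolute convergence follows by limit comparison with Σ 1/k³.
Endpoint t = 141/16: absolute convergence follows by limit comparison with Σ 1/k³.

[141/16, 147/16]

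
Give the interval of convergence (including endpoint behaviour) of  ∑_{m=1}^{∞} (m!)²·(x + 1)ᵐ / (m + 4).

{-1}

Ratio test: |a_{m+1}/a_m| = (m+1)² · (m + 4)/((m+1) + 4) → ∞ as m → ∞.
The terms grow without bound for any (x + 1) ≠ 0, so R = 0 (convergence only at x = -1).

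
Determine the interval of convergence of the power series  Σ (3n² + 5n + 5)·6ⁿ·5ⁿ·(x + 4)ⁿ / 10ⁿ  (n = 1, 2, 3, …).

Ratio test: |a_{n+1}/a_n| = [(3(n+1)² + 5(n+1) + 5)/(3n² + 5n + 5)] · 6·5/10 → 3 as n → ∞.
Convergence for |x + 4| · 3 < 1, i.e. |x + 4| < 1/3. So R = 1/3.
When x = -11/3, the terms do not tend to 0, so the series diverges.
When x = -13/3, the terms have absolute value of order n², which does not tend to 0, so the series diverges by the divergence test.

(-13/3, -11/3)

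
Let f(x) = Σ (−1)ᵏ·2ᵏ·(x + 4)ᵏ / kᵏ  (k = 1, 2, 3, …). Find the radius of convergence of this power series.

R = ∞

By the Cauchy root test, |a_k|^(1/k) = 2/k → 0.
The limit is 0 for every x, so R = ∞.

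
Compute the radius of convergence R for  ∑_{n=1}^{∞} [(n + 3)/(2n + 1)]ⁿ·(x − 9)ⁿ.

By the Cauchy root test, |a_n|^(1/n) = (n + 3)/(2n + 1) → 1/2.
Convergence for |x − 9| · 1/2 < 1, i.e. |x − 9| < 2. So R = 2.

R = 2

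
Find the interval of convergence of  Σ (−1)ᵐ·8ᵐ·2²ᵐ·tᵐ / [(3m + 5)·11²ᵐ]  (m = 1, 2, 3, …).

Apply the ratio test: |a_{m+1}| / |a_m| = [(3m + 5)/(3(m+1) + 5)] · 8·4/121, which tends to 32/121 as m → ∞.
The series converges when 32/121 · |t| < 1, giving R = 121/32.
When t = 121/32, the terms alternate in sign and decrease monotonically to 0 in absolute value (size ~ c/m), so the alternating series test gives convergence.
Endpoint t = -121/32: comparison with the harmonic series Σ 1/m shows the series diverges.

(-121/32, 121/32]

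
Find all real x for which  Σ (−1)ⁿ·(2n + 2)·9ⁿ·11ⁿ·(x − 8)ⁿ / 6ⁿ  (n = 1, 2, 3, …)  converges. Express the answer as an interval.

(262/33, 266/33)

The ratio of consecutive coefficients is [(2(n+1) + 2)/(2n + 2)] · 9·11/6 → 33/2.
Convergence for |x − 8| · 33/2 < 1, i.e. |x − 8| < 2/33. So R = 2/33.
Endpoint x = 266/33: the n-th term does not approach 0; divergence by the term test.
When x = 262/33, the terms have absolute value of order n, which does not tend to 0, so the series diverges by the divergence test.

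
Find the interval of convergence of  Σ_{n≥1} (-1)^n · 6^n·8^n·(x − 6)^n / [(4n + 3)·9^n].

(93/16, 99/16]

Apply the ratio test: |a_{n+1}| / |a_n| = [(4n + 3)/(4(n+1) + 3)] · 6·8/9, which tends to 16/3 as n → ∞.
Thus R = 1/(16/3) = 3/16.
When x = 99/16, convergence follows from the alternating series test (terms decrease monotonically to 0).
At x = 93/16: the terms behave like c/n; limit comparison with the harmonic series gives divergence.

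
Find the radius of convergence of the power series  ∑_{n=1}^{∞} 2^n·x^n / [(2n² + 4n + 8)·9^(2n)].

R = 81/2

The ratio of consecutive coefficients is [(2n² + 4n + 8)/(2(n+1)² + 4(n+1) + 8)] · 2/81 → 2/81.
Convergence for |x| · 2/81 < 1, i.e. |x| < 81/2. So R = 81/2.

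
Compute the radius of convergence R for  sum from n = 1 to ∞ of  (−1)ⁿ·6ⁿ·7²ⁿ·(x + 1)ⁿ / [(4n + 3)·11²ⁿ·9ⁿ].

Ratio test: |a_{n+1}/a_n| = [(4n + 3)/(4(n+1) + 3)] · 6·49/(121·9) → 98/363 as n → ∞.
Thus R = 1/(98/363) = 363/98.

R = 363/98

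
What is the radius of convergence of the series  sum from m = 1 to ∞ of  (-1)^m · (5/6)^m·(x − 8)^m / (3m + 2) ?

R = 6/5

Apply the ratio test: |a_{m+1}| / |a_m| = [(3m + 2)/(3(m+1) + 2)] · 5/6, which tends to 5/6 as m → ∞.
Thus R = 1/(5/6) = 6/5.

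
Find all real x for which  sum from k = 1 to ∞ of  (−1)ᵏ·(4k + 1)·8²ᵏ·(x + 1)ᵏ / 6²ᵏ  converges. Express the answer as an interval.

By the ratio test, |a_{k+1}/a_k| = [(4(k+1) + 1)/(4k + 1)] · 64/36 → 16/9.
Convergence for |x + 1| · 16/9 < 1, i.e. |x + 1| < 9/16. So R = 9/16.
Endpoint x = -7/16: the k-th term does not approach 0; divergence by the term test.
Endpoint x = -25/16: the terms have absolute value of order k, which does not tend to 0, so the series diverges by the divergence test.

(-25/16, -7/16)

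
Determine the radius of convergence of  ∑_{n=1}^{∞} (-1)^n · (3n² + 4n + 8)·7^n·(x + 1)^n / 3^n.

R = 3/7

By the ratio test, |a_{n+1}/a_n| = [(3(n+1)² + 4(n+1) + 8)/(3n² + 4n + 8)] · 7/3 → 7/3.
The series converges when 7/3 · |x + 1| < 1, giving R = 3/7.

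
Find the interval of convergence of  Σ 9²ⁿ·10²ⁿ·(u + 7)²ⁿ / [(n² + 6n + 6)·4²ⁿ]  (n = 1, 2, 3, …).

The ratio of consecutive coefficients is [(n² + 6n + 6)/((n+1)² + 6(n+1) + 6)] · 81·100/16 → 2025/4.
Successive powers of (u + 7) differ by 2, so the series converges when |u + 7|² · 2025/4 < 1, i.e. |u + 7| < √(4/2025) = 2/45. So R = 2/45.
When u = -313/45, absolute convergence follows by limit comparison with Σ 1/n².
Check u = -317/45: the series is dominated by a constant times Σ 1/n², which converges (p = 2 > 1).

[-317/45, -313/45]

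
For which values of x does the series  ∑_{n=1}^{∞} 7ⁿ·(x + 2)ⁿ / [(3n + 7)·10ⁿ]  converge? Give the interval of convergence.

[-24/7, -4/7)

The ratio of consecutive coefficients is [(3n + 7)/(3(n+1) + 7)] · 7/10 → 7/10.
Hence the series converges for |x + 2| < 1/(7/10) = 10/7, so the radius of convergence is 10/7.
At x = -4/7: the terms are asymptotic to a nonzero constant times 1/n, so the series diverges by limit comparison with Σ 1/n.
When x = -24/7, convergence follows from the alternating series test (terms decrease monotonically to 0).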